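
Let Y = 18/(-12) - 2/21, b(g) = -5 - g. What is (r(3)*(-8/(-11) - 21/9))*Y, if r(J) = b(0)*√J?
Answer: -17755*√3/1386 ≈ -22.188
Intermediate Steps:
r(J) = -5*√J (r(J) = (-5 - 1*0)*√J = (-5 + 0)*√J = -5*√J)
Y = -67/42 (Y = 18*(-1/12) - 2*1/21 = -3/2 - 2/21 = -67/42 ≈ -1.5952)
(r(3)*(-8/(-11) - 21/9))*Y = ((-5*√3)*(-8/(-11) - 21/9))*(-67/42) = ((-5*√3)*(-8*(-1/11) - 21*⅑))*(-67/42) = ((-5*√3)*(8/11 - 7/3))*(-67/42) = (-5*√3*(-53/33))*(-67/42) = (265*√3/33)*(-67/42) = -17755*√3/1386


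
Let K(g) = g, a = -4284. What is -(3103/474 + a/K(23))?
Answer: 1959247/10902 ≈ 179.71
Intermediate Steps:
-(3103/474 + a/K(23)) = -(3103/474 - 4284/23) = -1*(-1959247/10902) = 1959247/10902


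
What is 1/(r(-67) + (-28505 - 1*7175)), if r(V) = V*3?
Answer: -1/35881 ≈ -2.7870e-5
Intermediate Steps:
r(V) = 3*V
1/(r(-67) + (-28505 - 1*7175)) = 1/(3*(-67) + (-28505 - 1*7175)) = 1/(-201 + (-28505 - 7175)) = 1/(-201 - 35680) = 1/(-35881) = -1/35881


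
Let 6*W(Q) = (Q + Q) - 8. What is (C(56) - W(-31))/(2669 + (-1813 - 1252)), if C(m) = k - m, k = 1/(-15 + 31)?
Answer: 2125/19008 ≈ 0.11180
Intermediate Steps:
W(Q) = -4/3 + Q/3 (W(Q) = ((Q + Q) - 8)/6 = (2*Q - 8)/6 = (-8 + 2*Q)/6 = -4/3 + Q/3)
k = 1/16 ≈ 0.062500
C(m) = 1/16 - m
(C(56) - W(-31))/(2669 + (-1813 - 1252)) = ((1/16 - 1*56) - (-4/3 + (⅓)*(-31)))/(2669 + (-1813 - 1252)) = ((1/16 - 56) - (-4/3 - 31/3))/(2669 - 3065) = (-895/16 - 1*(-35/3))/(-396) = (-895/16 + 35/3)*(-1/396) = -2125/48*(-1/396) = 2125/19008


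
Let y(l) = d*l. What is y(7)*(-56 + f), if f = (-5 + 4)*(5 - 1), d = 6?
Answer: -2520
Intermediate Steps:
y(l) = 6*l
f = -4 (f = -1*4 = -4)
y(7)*(-56 + f) = (6*7)*(-56 - 4) = 42*(-60) = -2520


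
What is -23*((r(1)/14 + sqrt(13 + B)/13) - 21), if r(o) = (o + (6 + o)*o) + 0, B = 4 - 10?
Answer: 3289/7 - 23*sqrt(7)/13 ≈ 465.18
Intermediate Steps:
B = -6
r(o) = o + o*(6 + o) (r(o) = (o + o*(6 + o)) + 0 = o + o*(6 + o))
-23*((r(1)/14 + sqrt(13 + B)/13) - 21) = -23*(((1*(7 + 1))/14 + sqrt(13 - 6)/13) - 21) = -23*(((1*8)*(1/14) + sqrt(7)*(1/13)) - 21) = -23*((8*(1/14) + sqrt(7)/13) - 21) = -23*((4/7 + sqrt(7)/13) - 21) = -23*(-143/7 + sqrt(7)/13) = 3289/7 - 23*sqrt(7)/13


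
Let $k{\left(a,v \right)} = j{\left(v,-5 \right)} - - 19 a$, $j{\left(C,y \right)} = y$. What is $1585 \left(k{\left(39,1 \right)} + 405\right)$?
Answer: $1808485$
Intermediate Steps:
$k{\left(a,v \right)} = -5 + 19 a$ ($k{\left(a,v \right)} = -5 - - 19 a = -5 + 19 a$)
$1585 \left(k{\left(39,1 \right)} + 405\right) = 1585 \left(\left(-5 + 19 \cdot 39\right) + 405\right) = 1585 \left(\left(-5 + 741\right) + 405\right) = 1585 \left(736 + 405\right) = 1585 \cdot 1141 = 1808485$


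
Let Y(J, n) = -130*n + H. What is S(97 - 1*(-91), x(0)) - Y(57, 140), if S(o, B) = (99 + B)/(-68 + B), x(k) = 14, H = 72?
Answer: 978799/54 ≈ 18126.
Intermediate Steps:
Y(J, n) = 72 - 130*n (Y(J, n) = -130*n + 72 = 72 - 130*n)
S(o, B) = (99 + B)/(-68 + B)
S(97 - 1*(-91), x(0)) - Y(57, 140) = (99 + 14)/(-68 + 14) - (72 - 130*140) = 113/(-54) - (72 - 18200) = -1/54*113 - 1*(-18128) = -113/54 + 18128 = 978799/54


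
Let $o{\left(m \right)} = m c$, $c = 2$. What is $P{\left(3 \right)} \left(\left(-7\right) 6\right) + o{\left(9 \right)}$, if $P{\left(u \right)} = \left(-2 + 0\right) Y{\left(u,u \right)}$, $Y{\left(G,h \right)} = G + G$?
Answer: $522$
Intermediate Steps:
$Y{\left(G,h \right)} = 2 G$
$o{\left(m \right)} = 2 m$ ($o{\left(m \right)} = m 2 = 2 m$)
$P{\left(u \right)} = - 4 u$ ($P{\left(u \right)} = \left(-2 + 0\right) 2 u = - 2 \cdot 2 u = - 4 u$)
$P{\left(3 \right)} \left(\left(-7\right) 6\right) + o{\left(9 \right)} = \left(-4\right) 3 \left(\left(-7\right) 6\right) + 2 \cdot 9 = \left(-12\right) \left(-42\right) + 18 = 504 + 18 = 522$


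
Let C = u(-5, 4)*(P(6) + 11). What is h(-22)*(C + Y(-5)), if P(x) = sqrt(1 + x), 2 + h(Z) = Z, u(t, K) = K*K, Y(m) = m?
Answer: -4104 - 384*sqrt(7) ≈ -5120.0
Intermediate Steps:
u(t, K) = K**2
h(Z) = -2 + Z
C = 176 + 16*sqrt(7) (C = 4**2*(sqrt(1 + 6) + 11) = 16*(sqrt(7) + 11) = 16*(11 + sqrt(7)) = 176 + 16*sqrt(7) ≈ 218.33)
h(-22)*(C + Y(-5)) = (-2 - 22)*((176 + 16*sqrt(7)) - 5) = -24*(171 + 16*sqrt(7)) = -4104 - 384*sqrt(7)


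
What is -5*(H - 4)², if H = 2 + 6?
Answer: -80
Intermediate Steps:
H = 8
-5*(H - 4)² = -5*(8 - 4)² = -5*4² = -5*16 = -80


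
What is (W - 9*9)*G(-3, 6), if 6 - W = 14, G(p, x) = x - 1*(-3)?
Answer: -801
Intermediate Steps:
G(p, x) = 3 + x (G(p, x) = x + 3 = 3 + x)
W = -8 (W = 6 - 1*14 = 6 - 14 = -8)
(W - 9*9)*G(-3, 6) = (-8 - 9*9)*(3 + 6) = (-8 - 81)*9 = -89*9 = -801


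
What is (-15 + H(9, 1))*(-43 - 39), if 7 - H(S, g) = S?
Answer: 1394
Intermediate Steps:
H(S, g) = 7 - S
(-15 + H(9, 1))*(-43 - 39) = (-15 + (7 - 1*9))*(-43 - 39) = (-15 + (7 - 9))*(-82) = (-15 - 2)*(-82) = -17*(-82) = 1394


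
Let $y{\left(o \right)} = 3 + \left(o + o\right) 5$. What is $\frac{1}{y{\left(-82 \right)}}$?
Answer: $- \frac{1}{817} \approx -0.001224$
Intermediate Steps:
$y{\left(o \right)} = 3 + 10 o$ ($y{\left(o \right)} = 3 + 2 o 5 = 3 + 10 o$)
$\frac{1}{y{\left(-82 \right)}} = \frac{1}{3 + 10 \left(-82\right)} = \frac{1}{3 - 820} = \frac{1}{-817} = - \frac{1}{817}$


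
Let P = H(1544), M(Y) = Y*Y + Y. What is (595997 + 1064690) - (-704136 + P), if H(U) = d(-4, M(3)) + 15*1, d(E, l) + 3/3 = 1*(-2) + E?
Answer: 2364815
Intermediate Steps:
M(Y) = Y + Y**2 (M(Y) = Y**2 + Y = Y + Y**2)
d(E, l) = -3 + E (d(E, l) = -1 + (1*(-2) + E) = -1 + (-2 + E) = -3 + E)
H(U) = 8 (H(U) = (-3 - 4) + 15*1 = -7 + 15 = 8)
P = 8
(595997 + 1064690) - (-704136 + P) = (595997 + 1064690) - (-704136 + 8) = 1660687 - 1*(-704128) = 1660687 + 704128 = 2364815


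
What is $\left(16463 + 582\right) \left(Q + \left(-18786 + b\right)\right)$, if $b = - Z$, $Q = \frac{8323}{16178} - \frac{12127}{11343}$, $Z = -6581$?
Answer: $- \frac{38177482649038915}{183507054} \approx -2.0804 \cdot 10^{8}$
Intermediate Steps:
$Q = - \frac{101782817}{183507054}$ ($Q = 8323 \cdot \frac{1}{16178} - \frac{12127}{11343} = \frac{8323}{16178} - \frac{12127}{11343} = - \frac{101782817}{183507054} \approx -0.55465$)
$b = 6581$ ($b = \left(-1\right) \left(-6581\right) = 6581$)
$\left(16463 + 582\right) \left(Q + \left(-18786 + b\right)\right) = \left(16463 + 582\right) \left(- \frac{101782817}{183507054} + \left(-18786 + 6581\right)\right) = 17045 \left(- \frac{101782817}{183507054} - 12205\right) = 17045 \left(- \frac{2239805376887}{183507054}\right) = - \frac{38177482649038915}{183507054}$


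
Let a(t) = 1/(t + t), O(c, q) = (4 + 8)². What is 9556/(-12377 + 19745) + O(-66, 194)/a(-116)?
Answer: -61535147/1842 ≈ -33407.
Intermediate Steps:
O(c, q) = 144 (O(c, q) = 12² = 144)
a(t) = 1/(2*t)
9556/(-12377 + 19745) + O(-66, 194)/a(-116) = 9556/(-12377 + 19745) + 144/(((½)/(-116))) = 9556/7368 + 144/(((½)*(-1/116))) = 9556*(1/7368) + 144/(-1/232) = 2389/1842 + 144*(-232) = 2389/1842 - 33408 = -61535147/1842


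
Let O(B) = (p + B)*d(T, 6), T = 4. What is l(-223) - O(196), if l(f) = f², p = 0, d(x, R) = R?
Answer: 48553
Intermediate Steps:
O(B) = 6*B (O(B) = (0 + B)*6 = B*6 = 6*B)
l(-223) - O(196) = (-223)² - 6*196 = 49729 - 1*1176 = 49729 - 1176 = 48553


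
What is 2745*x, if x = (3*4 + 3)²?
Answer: 617625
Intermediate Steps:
x = 225 (x = (12 + 3)² = 15² = 225)
2745*x = 2745*225 = 617625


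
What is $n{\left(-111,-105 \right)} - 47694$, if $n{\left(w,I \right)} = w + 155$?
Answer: $-47650$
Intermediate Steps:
$n{\left(w,I \right)} = 155 + w$
$n{\left(-111,-105 \right)} - 47694 = \left(155 - 111\right) - 47694 = 44 - 47694 = -47650$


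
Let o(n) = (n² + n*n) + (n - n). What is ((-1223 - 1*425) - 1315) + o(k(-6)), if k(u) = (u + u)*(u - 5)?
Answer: 31885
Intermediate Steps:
k(u) = 2*u*(-5 + u) (k(u) = (2*u)*(-5 + u) = 2*u*(-5 + u))
o(n) = 2*n² (o(n) = (n² + n²) + 0 = 2*n² + 0 = 2*n²)
((-1223 - 1*425) - 1315) + o(k(-6)) = ((-1223 - 1*425) - 1315) + 2*(2*(-6)*(-5 - 6))² = ((-1223 - 425) - 1315) + 2*(2*(-6)*(-11))² = (-1648 - 1315) + 2*132² = -2963 + 2*17424 = -2963 + 34848 = 31885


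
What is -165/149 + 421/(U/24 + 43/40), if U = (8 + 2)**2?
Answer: 7423695/93721 ≈ 79.211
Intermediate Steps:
U = 100 (U = 10**2 = 100)
-165/149 + 421/(U/24 + 43/40) = -165/149 + 421/(100/24 + 43/40) = -165*1/149 + 421/(100*(1/24) + 43*(1/40)) = -165/149 + 421/(25/6 + 43/40) = -165/149 + 421/(629/120) = -165/149 + 421*(120/629) = -165/149 + 50520/629 = 7423695/93721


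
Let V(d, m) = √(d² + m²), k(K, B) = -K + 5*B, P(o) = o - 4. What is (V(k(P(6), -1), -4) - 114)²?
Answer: (114 - √65)² ≈ 11223.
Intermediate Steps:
P(o) = -4 + o
(V(k(P(6), -1), -4) - 114)² = (√((-(-4 + 6) + 5*(-1))² + (-4)²) - 114)² = (√((-1*2 - 5)² + 16) - 114)² = (√((-2 - 5)² + 16) - 114)² = (√((-7)² + 16) - 114)² = (√(49 + 16) - 114)² = (√65 - 114)² = (-114 + √65)²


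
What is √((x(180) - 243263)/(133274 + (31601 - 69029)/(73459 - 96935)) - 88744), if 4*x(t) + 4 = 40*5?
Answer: I*√54297196346145107335794/782194463 ≈ 297.9*I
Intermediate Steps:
x(t) = 49 (x(t) = -1 + (40*5)/4 = -1 + (¼)*200 = -1 + 50 = 49)
√((x(180) - 243263)/(133274 + (31601 - 69029)/(73459 - 96935)) - 88744) = √((49 - 243263)/(133274 + (31601 - 69029)/(73459 - 96935)) - 88744) = √(-243214/(133274 - 37428/(-23476)) - 88744) = √(-243214/(133274 - 37428*(-1/23476)) - 88744) = √(-243214/(133274 + 9357/5869) - 88744) = √(-243214/782194463/5869 - 88744) = √(-243214*5869/782194463 - 88744) = √(-1427422966/782194463 - 88744) = √(-69416492847438/782194463) = I*√54297196346145107335794/782194463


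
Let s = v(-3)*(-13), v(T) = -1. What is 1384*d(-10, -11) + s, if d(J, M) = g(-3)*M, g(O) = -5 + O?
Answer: 121805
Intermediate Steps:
d(J, M) = -8*M (d(J, M) = (-5 - 3)*M = -8*M)
s = 13 (s = -1*(-13) = 13)
1384*d(-10, -11) + s = 1384*(-8*(-11)) + 13 = 1384*88 + 13 = 121792 + 13 = 121805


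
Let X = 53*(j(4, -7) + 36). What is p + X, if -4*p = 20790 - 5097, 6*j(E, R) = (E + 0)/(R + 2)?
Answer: -121339/60 ≈ -2022.3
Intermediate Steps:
j(E, R) = E/(6*(2 + R)) (j(E, R) = ((E + 0)/(R + 2))/6 = (E/(2 + R))/6 = E/(6*(2 + R)))
p = -15693/4 (p = -(20790 - 5097)/4 = -1/4*15693 = -15693/4 ≈ -3923.3)
X = 28514/15 (X = 53*((1/6)*4/(2 - 7) + 36) = 53*((1/6)*4/(-5) + 36) = 53*((1/6)*4*(-1/5) + 36) = 53*(-2/15 + 36) = 53*(538/15) = 28514/15 ≈ 1900.9)
p + X = -15693/4 + 28514/15 = -121339/60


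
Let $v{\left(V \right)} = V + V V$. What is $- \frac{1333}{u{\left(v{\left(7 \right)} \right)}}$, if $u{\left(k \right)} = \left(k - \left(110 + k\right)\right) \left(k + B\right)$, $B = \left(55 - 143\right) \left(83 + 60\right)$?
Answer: $- \frac{1333}{1378080} \approx -0.00096729$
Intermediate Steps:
$v{\left(V \right)} = V + V^{2}$
$B = -12584$ ($B = \left(-88\right) 143 = -12584$)
$u{\left(k \right)} = 1384240 - 110 k$ ($u{\left(k \right)} = \left(k - \left(110 + k\right)\right) \left(k - 12584\right) = - 110 \left(-12584 + k\right) = 1384240 - 110 k$)
$- \frac{1333}{u{\left(v{\left(7 \right)} \right)}} = - \frac{1333}{1384240 - 110 \cdot 7 \left(1 + 7\right)} = - \frac{1333}{1384240 - 110 \cdot 7 \cdot 8} = - \frac{1333}{1384240 - 6160} = - \frac{1333}{1378080}$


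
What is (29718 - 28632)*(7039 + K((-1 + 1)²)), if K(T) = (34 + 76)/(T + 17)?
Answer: 130073478/17 ≈ 7.6514e+6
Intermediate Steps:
K(T) = 110/(17 + T)
(29718 - 28632)*(7039 + K((-1 + 1)²)) = (29718 - 28632)*(7039 + 110/(17 + (-1 + 1)²)) = 1086*(7039 + 110/(17 + 0²)) = 1086*(7039 + 110/(17 + 0)) = 1086*(7039 + 110/17) = 1086*(119773/17) = 130073478/17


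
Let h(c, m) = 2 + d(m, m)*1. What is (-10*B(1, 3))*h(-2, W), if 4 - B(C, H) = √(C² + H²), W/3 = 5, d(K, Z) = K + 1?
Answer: -720 + 180*√10 ≈ -150.79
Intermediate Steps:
d(K, Z) = 1 + K
W = 15 (W = 3*5 = 15)
h(c, m) = 3 + m (h(c, m) = 2 + (1 + m)*1 = 2 + (1 + m) = 3 + m)
B(C, H) = 4 - √(C² + H²)
(-10*B(1, 3))*h(-2, W) = (-10*(4 - √(1² + 3²)))*(3 + 15) = -10*(4 - √(1 + 9))*18 = -10*(4 - √10)*18 = (-40 + 10*√10)*18 = -720 + 180*√10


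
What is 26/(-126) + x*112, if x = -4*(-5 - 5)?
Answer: 282227/63 ≈ 4479.8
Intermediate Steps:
x = 40 (x = -4*(-10) = 40)
26/(-126) + x*112 = 26/(-126) + 40*112 = 26*(-1/126) + 4480 = -13/63 + 4480 = 282227/63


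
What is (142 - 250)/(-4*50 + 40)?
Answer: 27/40 ≈ 0.67500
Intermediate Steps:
(142 - 250)/(-4*50 + 40) = -108/(-200 + 40) = -108/(-160) = -108*(-1/160) = 27/40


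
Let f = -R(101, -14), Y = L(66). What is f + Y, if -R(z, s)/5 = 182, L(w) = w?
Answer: 976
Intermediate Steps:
R(z, s) = -910 (R(z, s) = -5*182 = -910)
Y = 66
f = 910 (f = -1*(-910) = 910)
f + Y = 910 + 66 = 976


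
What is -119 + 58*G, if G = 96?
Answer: 5449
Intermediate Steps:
-119 + 58*G = -119 + 58*96 = -119 + 5568 = 5449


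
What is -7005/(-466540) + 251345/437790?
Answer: 2406584305/4084930932 ≈ 0.58914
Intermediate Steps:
-7005/(-466540) + 251345/437790 = -7005*(-1/466540) + 251345*(1/437790) = 1401/93308 + 50269/87558 = 2406584305/4084930932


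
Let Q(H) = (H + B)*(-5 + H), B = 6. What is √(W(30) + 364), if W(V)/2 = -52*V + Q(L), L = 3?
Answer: 2*I*√698 ≈ 52.839*I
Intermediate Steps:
Q(H) = (-5 + H)*(6 + H) (Q(H) = (H + 6)*(-5 + H) = (6 + H)*(-5 + H) = (-5 + H)*(6 + H))
W(V) = -36 - 104*V (W(V) = 2*(-52*V + (-30 + 3 + 3²)) = 2*(-52*V + (-30 + 3 + 9)) = 2*(-52*V - 18) = 2*(-18 - 52*V) = -36 - 104*V)
√(W(30) + 364) = √((-36 - 104*30) + 364) = √((-36 - 3120) + 364) = √(-3156 + 364) = √(-2792) = 2*I*√698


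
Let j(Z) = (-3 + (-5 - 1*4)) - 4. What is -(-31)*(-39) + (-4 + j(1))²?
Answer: -809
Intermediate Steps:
j(Z) = -16 (j(Z) = (-3 + (-5 - 4)) - 4 = (-3 - 9) - 4 = -12 - 4 = -16)
-(-31)*(-39) + (-4 + j(1))² = -(-31)*(-39) + (-4 - 16)² = -31*39 + (-20)² = -1209 + 400 = -809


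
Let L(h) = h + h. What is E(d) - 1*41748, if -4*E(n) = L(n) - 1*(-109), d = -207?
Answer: -166687/4 ≈ -41672.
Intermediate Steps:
L(h) = 2*h
E(n) = -109/4 - n/2 (E(n) = -(2*n - 1*(-109))/4 = -(2*n + 109)/4 = -(109 + 2*n)/4 = -109/4 - n/2)
E(d) - 1*41748 = (-109/4 - ½*(-207)) - 1*41748 = (-109/4 + 207/2) - 41748 = 305/4 - 41748 = -166687/4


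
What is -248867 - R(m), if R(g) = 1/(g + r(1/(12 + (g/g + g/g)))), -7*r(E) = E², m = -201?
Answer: -68630797819/275773 ≈ -2.4887e+5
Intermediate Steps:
r(E) = -E²/7
R(g) = 1/(-1/1372 + g) (R(g) = 1/(g - 1/(7*(12 + (g/g + g/g))²)) = 1/(g - 1/(7*(12 + (1 + 1))²)) = 1/(g - 1/(7*(12 + 2)²)) = 1/(g - (1/14)²/7) = 1/(g - ⅐*1/196) = 1/(g - 1/1372) = 1/(-1/1372 + g))
-248867 - R(m) = -248867 - 1372/(-1 + 1372*(-201)) = -248867 - 1372/(-1 - 275772) = -248867 - 1372/(-275773) = -248867 - 1372*(-1)/275773 = -248867 - 1*(-1372/275773) = -248867 + 1372/275773 = -68630797819/275773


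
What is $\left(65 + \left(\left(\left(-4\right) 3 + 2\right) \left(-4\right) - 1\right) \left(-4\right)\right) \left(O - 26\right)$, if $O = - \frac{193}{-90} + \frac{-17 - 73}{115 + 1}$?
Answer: $\frac{2925104}{1305} \approx 2241.5$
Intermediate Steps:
$O = \frac{1786}{1305}$ ($O = \left(-193\right) \left(- \frac{1}{90}\right) + \frac{-17 - 73}{116} = \frac{193}{90} - \frac{45}{58} = \frac{1786}{1305} \approx 1.3686$)
$\left(65 + \left(\left(\left(-4\right) 3 + 2\right) \left(-4\right) - 1\right) \left(-4\right)\right) \left(O - 26\right) = \left(65 + \left(\left(\left(-4\right) 3 + 2\right) \left(-4\right) - 1\right) \left(-4\right)\right) \left(\frac{1786}{1305} - 26\right) = \left(65 + \left(\left(-12 + 2\right) \left(-4\right) - 1\right) \left(-4\right)\right) \left(- \frac{32144}{1305}\right) = \left(65 + \left(\left(-10\right) \left(-4\right) - 1\right) \left(-4\right)\right) \left(- \frac{32144}{1305}\right) = \left(65 + \left(40 - 1\right) \left(-4\right)\right) \left(- \frac{32144}{1305}\right) = \left(65 + 39 \left(-4\right)\right) \left(- \frac{32144}{1305}\right) = \left(65 - 156\right) \left(- \frac{32144}{1305}\right) = \left(-91\right) \left(- \frac{32144}{1305}\right) = \frac{2925104}{1305}$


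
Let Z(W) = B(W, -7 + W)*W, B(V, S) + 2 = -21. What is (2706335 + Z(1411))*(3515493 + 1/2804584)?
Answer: 13181563666193906133/1402292 ≈ 9.4000e+12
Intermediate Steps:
B(V, S) = -23 (B(V, S) = -2 - 21 = -23)
Z(W) = -23*W
(2706335 + Z(1411))*(3515493 + 1/2804584) = (2706335 - 23*1411)*(3515493 + 1/2804584) = (2706335 - 32453)*(3515493 + 1/2804584) = 2673882*(9859495419913/2804584) = 13181563666193906133/1402292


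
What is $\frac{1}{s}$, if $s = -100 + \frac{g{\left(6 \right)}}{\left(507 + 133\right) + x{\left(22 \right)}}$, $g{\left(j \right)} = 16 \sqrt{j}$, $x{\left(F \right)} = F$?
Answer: $- \frac{2739025}{273902404} - \frac{331 \sqrt{6}}{136951202} \approx -0.010006$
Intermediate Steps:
$s = -100 + \frac{8 \sqrt{6}}{331}$ ($s = -100 + \frac{16 \sqrt{6}}{\left(507 + 133\right) + 22} = -100 + \frac{16 \sqrt{6}}{640 + 22} = -100 + \frac{16 \sqrt{6}}{662} = -100 + 16 \sqrt{6} \cdot \frac{1}{662} = -100 + \frac{8 \sqrt{6}}{331} \approx -99.941$)
$\frac{1}{s} = \frac{1}{-100 + \frac{8 \sqrt{6}}{331}}$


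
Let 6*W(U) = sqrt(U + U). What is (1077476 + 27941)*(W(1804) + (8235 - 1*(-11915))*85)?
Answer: 1893302966750 + 1105417*sqrt(902)/3 ≈ 1.8933e+12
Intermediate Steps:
W(U) = sqrt(2)*sqrt(U)/6 (W(U) = sqrt(U + U)/6 = sqrt(2*U)/6 = (sqrt(2)*sqrt(U))/6 = sqrt(2)*sqrt(U)/6)
(1077476 + 27941)*(W(1804) + (8235 - 1*(-11915))*85) = (1077476 + 27941)*(sqrt(2)*sqrt(1804)/6 + (8235 - 1*(-11915))*85) = 1105417*(sqrt(2)*(2*sqrt(451))/6 + (8235 + 11915)*85) = 1105417*(sqrt(902)/3 + 20150*85) = 1105417*(sqrt(902)/3 + 1712750) = 1105417*(1712750 + sqrt(902)/3) = 1893302966750 + 1105417*sqrt(902)/3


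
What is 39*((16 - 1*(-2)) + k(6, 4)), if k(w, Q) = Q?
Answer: 858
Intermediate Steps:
39*((16 - 1*(-2)) + k(6, 4)) = 39*((16 - 1*(-2)) + 4) = 39*((16 + 2) + 4) = 39*(18 + 4) = 39*22 = 858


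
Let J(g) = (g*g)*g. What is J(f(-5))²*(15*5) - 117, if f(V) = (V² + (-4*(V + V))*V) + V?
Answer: 2550916799999883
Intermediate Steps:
f(V) = V - 7*V² (f(V) = (V² + (-8*V)*V) + V = (V² - 8*V²) + V = -7*V² + V = V - 7*V²)
J(g) = g³ (J(g) = g²*g = g³)
J(f(-5))²*(15*5) - 117 = ((-5*(1 - 7*(-5)))³)²*(15*5) - 117 = ((-5*(1 + 35))³)²*75 - 117 = ((-5*36)³)²*75 - 117 = ((-180)³)²*75 - 117 = (-5832000)²*75 - 117 = 34012224000000*75 - 117 = 2550916800000000 - 117 = 2550916799999883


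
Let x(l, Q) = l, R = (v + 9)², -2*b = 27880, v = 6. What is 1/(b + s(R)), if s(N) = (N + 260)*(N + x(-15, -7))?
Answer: 1/87910 ≈ 1.1375e-5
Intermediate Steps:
b = -13940 (b = -½*27880 = -13940)
R = 225 (R = (6 + 9)² = 15² = 225)
s(N) = (-15 + N)*(260 + N) (s(N) = (N + 260)*(N - 15) = (260 + N)*(-15 + N) = (-15 + N)*(260 + N))
1/(b + s(R)) = 1/(-13940 + (-3900 + 225² + 245*225)) = 1/(-13940 + (-3900 + 50625 + 55125)) = 1/(-13940 + 101850) = 1/87910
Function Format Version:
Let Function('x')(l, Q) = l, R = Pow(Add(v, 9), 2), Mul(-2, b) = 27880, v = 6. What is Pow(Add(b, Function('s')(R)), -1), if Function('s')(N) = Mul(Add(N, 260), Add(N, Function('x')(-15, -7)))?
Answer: Rational(1, 87910) ≈ 1.1375e-5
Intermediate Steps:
b = -13940 (b = Mul(Rational(-1, 2), 27880) = -13940)
R = 225 (R = Pow(Add(6, 9), 2) = Pow(15, 2) = 225)
Function('s')(N) = Mul(Add(-15, N), Add(260, N)) (Function('s')(N) = Mul(Add(N, 260), Add(N, -15)) = Mul(Add(260, N), Add(-15, N)) = Mul(Add(-15, N), Add(260, N)))
Pow(Add(b, Function('s')(R)), -1) = Pow(Add(-13940, Add(-3900, Pow(225, 2), Mul(245, 225))), -1) = Pow(Add(-13940, Add(-3900, 50625, 55125)), -1) = Pow(Add(-13940, 101850), -1) = Pow(87910, -1) = Rational(1, 87910)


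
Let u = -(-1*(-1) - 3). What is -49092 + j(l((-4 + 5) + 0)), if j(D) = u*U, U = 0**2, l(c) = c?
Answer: -49092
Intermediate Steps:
u = 2 (u = -(1 - 3) = -1*(-2) = 2)
U = 0
j(D) = 0 (j(D) = 2*0 = 0)
-49092 + j(l((-4 + 5) + 0)) = -49092 + 0 = -49092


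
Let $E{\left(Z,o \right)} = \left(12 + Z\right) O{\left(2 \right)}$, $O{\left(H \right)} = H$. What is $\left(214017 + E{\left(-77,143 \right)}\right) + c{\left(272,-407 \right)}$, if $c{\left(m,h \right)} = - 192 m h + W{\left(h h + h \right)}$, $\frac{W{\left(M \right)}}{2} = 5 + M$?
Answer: $21799549$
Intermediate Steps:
$W{\left(M \right)} = 10 + 2 M$ ($W{\left(M \right)} = 2 \left(5 + M\right) = 10 + 2 M$)
$c{\left(m,h \right)} = 10 + 2 h + 2 h^{2} - 192 h m$ ($c{\left(m,h \right)} = - 192 m h + \left(10 + 2 \left(h h + h\right)\right) = - 192 h m + \left(10 + 2 \left(h^{2} + h\right)\right) = - 192 h m + \left(10 + 2 \left(h + h^{2}\right)\right) = - 192 h m + \left(10 + \left(2 h + 2 h^{2}\right)\right) = - 192 h m + \left(10 + 2 h + 2 h^{2}\right) = 10 + 2 h + 2 h^{2} - 192 h m$)
$E{\left(Z,o \right)} = 24 + 2 Z$ ($E{\left(Z,o \right)} = \left(12 + Z\right) 2 = 24 + 2 Z$)
$\left(214017 + E{\left(-77,143 \right)}\right) + c{\left(272,-407 \right)} = \left(214017 + \left(24 + 2 \left(-77\right)\right)\right) + \left(10 - \left(-78144\right) 272 + 2 \left(-407\right) \left(1 - 407\right)\right) = \left(214017 + \left(24 - 154\right)\right) + \left(10 + 21255168 + 2 \left(-407\right) \left(-406\right)\right) = \left(214017 - 130\right) + \left(10 + 21255168 + 330484\right) = 213887 + 21585662 = 21799549$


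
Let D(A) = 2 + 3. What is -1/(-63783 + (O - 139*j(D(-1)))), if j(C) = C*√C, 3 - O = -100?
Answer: 12736/810545455 - 139*√5/810545455 ≈ 1.5329e-5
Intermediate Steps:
O = 103 (O = 3 - 1*(-100) = 3 + 100 = 103)
D(A) = 5
j(C) = C^(3/2)
-1/(-63783 + (O - 139*j(D(-1)))) = -1/(-63783 + (103 - 695*√5)) = -1/(-63680 - 695*√5)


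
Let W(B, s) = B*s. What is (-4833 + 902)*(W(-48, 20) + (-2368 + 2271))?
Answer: 4155067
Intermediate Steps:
(-4833 + 902)*(W(-48, 20) + (-2368 + 2271)) = (-4833 + 902)*(-48*20 + (-2368 + 2271)) = -3931*(-960 - 97) = -3931*(-1057) = 4155067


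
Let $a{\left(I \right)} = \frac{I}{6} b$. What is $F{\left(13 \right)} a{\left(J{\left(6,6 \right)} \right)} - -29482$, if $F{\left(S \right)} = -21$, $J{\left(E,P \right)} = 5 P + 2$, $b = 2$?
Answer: $29258$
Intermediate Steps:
$J{\left(E,P \right)} = 2 + 5 P$
$a{\left(I \right)} = \frac{I}{3}$ ($a{\left(I \right)} = \frac{I}{6} \cdot 2 = \frac{I}{3}$)
$F{\left(13 \right)} a{\left(J{\left(6,6 \right)} \right)} - -29482 = - 21 \frac{2 + 5 \cdot 6}{3} - -29482 = - 21 \frac{2 + 30}{3} + 29482 = - 21 \cdot \frac{1}{3} \cdot 32 + 29482 = \left(-21\right) \frac{32}{3} + 29482 = -224 + 29482 = 29258$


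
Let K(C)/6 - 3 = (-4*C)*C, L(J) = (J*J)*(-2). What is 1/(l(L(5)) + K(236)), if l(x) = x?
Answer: -1/1336736 ≈ -7.4809e-7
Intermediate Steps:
L(J) = -2*J² (L(J) = J²*(-2) = -2*J²)
K(C) = 18 - 24*C² (K(C) = 18 + 6*((-4*C)*C) = 18 + 6*(-4*C²) = 18 - 24*C²)
1/(l(L(5)) + K(236)) = 1/(-2*5² + (18 - 24*236²)) = 1/(-2*25 + (18 - 24*55696)) = 1/(-50 + (18 - 1336704)) = 1/(-50 - 1336686) = 1/(-1336736) = -1/1336736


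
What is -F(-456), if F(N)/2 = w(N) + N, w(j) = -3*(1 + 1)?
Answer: 924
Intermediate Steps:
w(j) = -6 (w(j) = -3*2 = -6)
F(N) = -12 + 2*N (F(N) = 2*(-6 + N) = -12 + 2*N)
-F(-456) = -(-12 + 2*(-456)) = -(-12 - 912) = -1*(-924) = 924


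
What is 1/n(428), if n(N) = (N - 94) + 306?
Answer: 1/640 ≈ 0.0015625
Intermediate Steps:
n(N) = 212 + N (n(N) = (-94 + N) + 306 = 212 + N)
1/n(428) = 1/(212 + 428) = 1/640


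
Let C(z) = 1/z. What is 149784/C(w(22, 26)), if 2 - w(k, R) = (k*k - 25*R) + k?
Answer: 21868464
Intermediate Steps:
w(k, R) = 2 - k - k² + 25*R (w(k, R) = 2 - ((k*k - 25*R) + k) = 2 - ((k² - 25*R) + k) = 2 - (k + k² - 25*R) = 2 + (-k - k² + 25*R) = 2 - k - k² + 25*R)
149784/C(w(22, 26)) = 149784/(1/(2 - 1*22 - 1*22² + 25*26)) = 149784/(1/(2 - 22 - 1*484 + 650)) = 149784/(1/(2 - 22 - 484 + 650)) = 149784/(1/146) = 149784*146 = 21868464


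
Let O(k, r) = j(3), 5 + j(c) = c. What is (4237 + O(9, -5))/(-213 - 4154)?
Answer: -385/397 ≈ -0.96977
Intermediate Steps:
j(c) = -5 + c
O(k, r) = -2 (O(k, r) = -5 + 3 = -2)
(4237 + O(9, -5))/(-213 - 4154) = (4237 - 2)/(-213 - 4154) = 4235/(-4367) = 4235*(-1/4367) = -385/397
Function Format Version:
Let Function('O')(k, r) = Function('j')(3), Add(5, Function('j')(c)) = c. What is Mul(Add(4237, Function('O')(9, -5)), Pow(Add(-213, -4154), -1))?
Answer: Rational(-385, 397) ≈ -0.96977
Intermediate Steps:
Function('j')(c) = Add(-5, c)
Function('O')(k, r) = -2 (Function('O')(k, r) = Add(-5, 3) = -2)
Mul(Add(4237, Function('O')(9, -5)), Pow(Add(-213, -4154), -1)) = Mul(Add(4237, -2), Pow(Add(-213, -4154), -1)) = Mul(4235, Pow(-4367, -1)) = Mul(4235, Rational(-1, 4367)) = Rational(-385, 397)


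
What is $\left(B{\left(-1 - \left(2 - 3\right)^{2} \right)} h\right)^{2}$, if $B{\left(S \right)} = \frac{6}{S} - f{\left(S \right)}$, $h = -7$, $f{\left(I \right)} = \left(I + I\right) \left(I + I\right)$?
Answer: $17689$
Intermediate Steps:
$f{\left(I \right)} = 4 I^{2}$ ($f{\left(I \right)} = 2 I 2 I = 4 I^{2}$)
$B{\left(S \right)} = - 4 S^{2} + \frac{6}{S}$ ($B{\left(S \right)} = \frac{6}{S} - 4 S^{2} = - 4 S^{2} + \frac{6}{S}$)
$\left(B{\left(-1 - \left(2 - 3\right)^{2} \right)} h\right)^{2} = \left(\frac{2 \left(3 - 2 \left(-1 - \left(2 - 3\right)^{2}\right)^{3}\right)}{-1 - \left(2 - 3\right)^{2}} \left(-7\right)\right)^{2} = \left(\frac{2 \left(3 - 2 \left(-1 - \left(-1\right)^{2}\right)^{3}\right)}{-1 - \left(-1\right)^{2}} \left(-7\right)\right)^{2} = \left(\frac{2 \left(3 - 2 \left(-1 - 1\right)^{3}\right)}{-1 - 1} \left(-7\right)\right)^{2} = \left(\frac{2 \left(3 - 2 \left(-2\right)^{3}\right)}{-2} \left(-7\right)\right)^{2} = \left(2 \left(- \frac{1}{2}\right) \left(3 - -16\right) \left(-7\right)\right)^{2} = \left(2 \left(- \frac{1}{2}\right) \left(3 + 16\right) \left(-7\right)\right)^{2} = \left(2 \left(- \frac{1}{2}\right) 19 \left(-7\right)\right)^{2} = \left(\left(-19\right) \left(-7\right)\right)^{2} = 133^{2} = 17689$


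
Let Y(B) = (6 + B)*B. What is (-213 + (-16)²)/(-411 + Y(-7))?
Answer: -43/404 ≈ -0.10644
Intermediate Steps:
Y(B) = B*(6 + B)
(-213 + (-16)²)/(-411 + Y(-7)) = (-213 + (-16)²)/(-411 - 7*(6 - 7)) = (-213 + 256)/(-411 - 7*(-1)) = 43/(-411 + 7) = 43/(-404) = 43*(-1/404) = -43/404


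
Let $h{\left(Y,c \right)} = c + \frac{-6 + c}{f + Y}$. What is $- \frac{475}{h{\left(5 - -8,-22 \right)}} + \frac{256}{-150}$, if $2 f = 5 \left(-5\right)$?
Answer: $\frac{2849}{650} \approx 4.3831$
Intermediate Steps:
$f = - \frac{25}{2}$ ($f = \frac{5 \left(-5\right)}{2} = \frac{1}{2} \left(-25\right) = - \frac{25}{2} \approx -12.5$)
$h{\left(Y,c \right)} = c + \frac{-6 + c}{- \frac{25}{2} + Y}$
$- \frac{475}{h{\left(5 - -8,-22 \right)}} + \frac{256}{-150} = - \frac{475}{\frac{1}{-25 + 2 \left(5 - -8\right)} \left(-12 - -506 + 2 \left(5 - -8\right) \left(-22\right)\right)} + \frac{256}{-150} = - \frac{475}{\frac{1}{-25 + 2 \left(5 + 8\right)} \left(-12 + 506 + 2 \left(5 + 8\right) \left(-22\right)\right)} + 256 \left(- \frac{1}{150}\right) = - \frac{475}{\frac{1}{-25 + 2 \cdot 13} \left(-12 + 506 + 2 \cdot 13 \left(-22\right)\right)} - \frac{128}{75} = - \frac{475}{\frac{1}{-25 + 26} \left(-12 + 506 - 572\right)} - \frac{128}{75} = - \frac{475}{1^{-1} \left(-78\right)} - \frac{128}{75} = - \frac{475}{1 \left(-78\right)} - \frac{128}{75} = - \frac{475}{-78} - \frac{128}{75} = \left(-475\right) \left(- \frac{1}{78}\right) - \frac{128}{75} = \frac{475}{78} - \frac{128}{75} = \frac{2849}{650}$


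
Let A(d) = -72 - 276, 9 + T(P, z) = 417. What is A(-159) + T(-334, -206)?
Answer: 60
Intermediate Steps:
T(P, z) = 408 (T(P, z) = -9 + 417 = 408)
A(d) = -348
A(-159) + T(-334, -206) = -348 + 408 = 60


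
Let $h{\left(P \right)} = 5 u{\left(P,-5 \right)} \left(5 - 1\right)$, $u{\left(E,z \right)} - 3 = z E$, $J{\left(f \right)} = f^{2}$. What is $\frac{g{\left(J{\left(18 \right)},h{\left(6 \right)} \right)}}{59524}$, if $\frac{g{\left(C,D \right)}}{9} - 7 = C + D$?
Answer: $- \frac{1881}{59524} \approx -0.031601$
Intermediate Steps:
$u{\left(E,z \right)} = 3 + E z$ ($u{\left(E,z \right)} = 3 + z E = 3 + E z$)
$h{\left(P \right)} = 60 - 100 P$ ($h{\left(P \right)} = 5 \left(3 + P \left(-5\right)\right) \left(5 - 1\right) = 5 \left(3 - 5 P\right) 4 = \left(15 - 25 P\right) 4 = 60 - 100 P$)
$g{\left(C,D \right)} = 63 + 9 C + 9 D$ ($g{\left(C,D \right)} = 63 + 9 \left(C + D\right) = 63 + \left(9 C + 9 D\right) = 63 + 9 C + 9 D$)
$\frac{g{\left(J{\left(18 \right)},h{\left(6 \right)} \right)}}{59524} = \frac{63 + 9 \cdot 18^{2} + 9 \left(60 - 600\right)}{59524} = \left(63 + 9 \cdot 324 + 9 \left(60 - 600\right)\right) \frac{1}{59524} = \left(63 + 2916 + 9 \left(-540\right)\right) \frac{1}{59524} = \left(63 + 2916 - 4860\right) \frac{1}{59524} = \left(-1881\right) \frac{1}{59524} = - \frac{1881}{59524}$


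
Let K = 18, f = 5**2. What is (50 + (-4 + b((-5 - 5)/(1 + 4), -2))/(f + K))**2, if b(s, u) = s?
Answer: 4596736/1849 ≈ 2486.1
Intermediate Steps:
f = 25
(50 + (-4 + b((-5 - 5)/(1 + 4), -2))/(f + K))**2 = (50 + (-4 + (-5 - 5)/(1 + 4))/(25 + 18))**2 = (50 + (-4 - 10/5)/43)**2 = (50 + (-4 - 10*1/5)*(1/43))**2 = (50 + (-4 - 2)*(1/43))**2 = (50 - 6*1/43)**2 = (50 - 6/43)**2 = (2144/43)**2 = 4596736/1849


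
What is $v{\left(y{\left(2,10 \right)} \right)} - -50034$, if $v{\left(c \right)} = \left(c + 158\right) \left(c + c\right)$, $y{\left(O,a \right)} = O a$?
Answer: $57154$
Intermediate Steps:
$v{\left(c \right)} = 2 c \left(158 + c\right)$ ($v{\left(c \right)} = \left(158 + c\right) 2 c = 2 c \left(158 + c\right)$)
$v{\left(y{\left(2,10 \right)} \right)} - -50034 = 2 \cdot 2 \cdot 10 \left(158 + 2 \cdot 10\right) - -50034 = 2 \cdot 20 \left(158 + 20\right) + 50034 = 2 \cdot 20 \cdot 178 + 50034 = 7120 + 50034 = 57154$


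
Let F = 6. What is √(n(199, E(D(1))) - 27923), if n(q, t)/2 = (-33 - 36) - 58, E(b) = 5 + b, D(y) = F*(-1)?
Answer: I*√28177 ≈ 167.86*I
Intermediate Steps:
D(y) = -6 (D(y) = 6*(-1) = -6)
n(q, t) = -254 (n(q, t) = 2*((-33 - 36) - 58) = 2*(-69 - 58) = 2*(-127) = -254)
√(n(199, E(D(1))) - 27923) = √(-254 - 27923) = √(-28177) = I*√28177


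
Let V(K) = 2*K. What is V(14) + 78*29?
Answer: 2290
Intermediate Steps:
V(14) + 78*29 = 2*14 + 78*29 = 28 + 2262 = 2290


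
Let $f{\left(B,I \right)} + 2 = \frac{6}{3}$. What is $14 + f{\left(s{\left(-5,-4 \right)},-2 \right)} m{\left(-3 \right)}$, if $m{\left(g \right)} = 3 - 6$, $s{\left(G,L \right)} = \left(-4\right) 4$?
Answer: $14$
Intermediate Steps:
$s{\left(G,L \right)} = -16$
$f{\left(B,I \right)} = 0$ ($f{\left(B,I \right)} = -2 + \frac{6}{3} = -2 + 6 \cdot \frac{1}{3} = -2 + 2 = 0$)
$m{\left(g \right)} = -3$ ($m{\left(g \right)} = 3 - 6 = -3$)
$14 + f{\left(s{\left(-5,-4 \right)},-2 \right)} m{\left(-3 \right)} = 14 + 0 \left(-3\right) = 14 + 0 = 14$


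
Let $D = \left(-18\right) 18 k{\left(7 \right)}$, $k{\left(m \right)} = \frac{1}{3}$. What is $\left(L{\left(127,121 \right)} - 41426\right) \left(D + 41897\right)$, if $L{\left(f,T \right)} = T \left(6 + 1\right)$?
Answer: $-1695755831$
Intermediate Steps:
$k{\left(m \right)} = \frac{1}{3}$
$D = -108$ ($D = \left(-18\right) 18 \cdot \frac{1}{3} = \left(-324\right) \frac{1}{3} = -108$)
$L{\left(f,T \right)} = 7 T$ ($L{\left(f,T \right)} = T 7 = 7 T$)
$\left(L{\left(127,121 \right)} - 41426\right) \left(D + 41897\right) = \left(7 \cdot 121 - 41426\right) \left(-108 + 41897\right) = \left(847 - 41426\right) 41789 = \left(-40579\right) 41789 = -1695755831$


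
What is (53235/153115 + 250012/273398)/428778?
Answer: 754784713/256417420000158 ≈ 2.9436e-6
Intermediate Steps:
(53235/153115 + 250012/273398)/428778 = (53235*(1/153115) + 250012*(1/273398))*(1/428778) = (10647/30623 + 125006/136699)*(1/428778) = (5283492991/4186133477)*(1/428778) = 754784713/256417420000158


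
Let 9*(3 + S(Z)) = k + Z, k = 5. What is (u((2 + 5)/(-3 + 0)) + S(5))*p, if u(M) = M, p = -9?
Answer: 38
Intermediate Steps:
S(Z) = -22/9 + Z/9 (S(Z) = -3 + (5 + Z)/9 = -3 + (5/9 + Z/9) = -22/9 + Z/9)
(u((2 + 5)/(-3 + 0)) + S(5))*p = ((2 + 5)/(-3 + 0) + (-22/9 + (1/9)*5))*(-9) = (7/(-3) + (-22/9 + 5/9))*(-9) = (7*(-1/3) - 17/9)*(-9) = (-7/3 - 17/9)*(-9) = -38/9*(-9) = 38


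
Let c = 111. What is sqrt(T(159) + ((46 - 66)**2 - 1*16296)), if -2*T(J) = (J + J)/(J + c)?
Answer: I*sqrt(14306930)/30 ≈ 126.08*I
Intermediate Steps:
T(J) = -J/(111 + J) (T(J) = -(J + J)/(2*(J + 111)) = -2*J/(2*(111 + J)) = -J/(111 + J))
sqrt(T(159) + ((46 - 66)**2 - 1*16296)) = sqrt(-1*159/(111 + 159) + ((46 - 66)**2 - 1*16296)) = sqrt(-1*159/270 + ((-20)**2 - 16296)) = sqrt(-1*159*1/270 + (400 - 16296)) = sqrt(-53/90 - 15896) = sqrt(-1430693/90) = I*sqrt(14306930)/30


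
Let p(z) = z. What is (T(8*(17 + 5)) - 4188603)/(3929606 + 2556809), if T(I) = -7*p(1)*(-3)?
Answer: -4188582/6486415 ≈ -0.64575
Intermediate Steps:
T(I) = 21 (T(I) = -7*1*(-3) = -7*(-3) = 21)
(T(8*(17 + 5)) - 4188603)/(3929606 + 2556809) = (21 - 4188603)/(3929606 + 2556809) = -4188582/6486415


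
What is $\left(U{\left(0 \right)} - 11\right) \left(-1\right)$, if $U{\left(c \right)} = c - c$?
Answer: $11$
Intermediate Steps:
$U{\left(c \right)} = 0$
$\left(U{\left(0 \right)} - 11\right) \left(-1\right) = \left(0 - 11\right) \left(-1\right) = \left(-11\right) \left(-1\right) = 11$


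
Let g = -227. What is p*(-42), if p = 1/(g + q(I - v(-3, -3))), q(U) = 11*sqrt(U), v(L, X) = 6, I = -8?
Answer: 3178/17741 + 154*I*sqrt(14)/17741 ≈ 0.17913 + 0.032479*I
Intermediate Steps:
p = 1/(-227 + 11*I*sqrt(14)) (p = 1/(-227 + 11*sqrt(-8 - 1*6)) = 1/(-227 + 11*sqrt(-8 - 6)) = 1/(-227 + 11*sqrt(-14)) = 1/(-227 + 11*(I*sqrt(14))) = 1/(-227 + 11*I*sqrt(14)) ≈ -0.0042651 - 0.00077332*I)
p*(-42) = (-227/53223 - 11*I*sqrt(14)/53223)*(-42) = 3178/17741 + 154*I*sqrt(14)/17741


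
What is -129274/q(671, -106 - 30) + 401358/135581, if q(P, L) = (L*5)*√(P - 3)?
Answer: 401358/135581 + 64637*√167/113560 ≈ 10.316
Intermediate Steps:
q(P, L) = 5*L*√(-3 + P) (q(P, L) = (5*L)*√(-3 + P) = 5*L*√(-3 + P))
-129274/q(671, -106 - 30) + 401358/135581 = -129274*1/(5*(-106 - 30)*√(-3 + 671)) + 401358/135581 = -129274*(-√167/227120) + 401358*(1/135581) = -129274*(-√167/227120) + 401358/135581 = -(-64637)*√167/113560 + 401358/135581 = 64637*√167/113560 + 401358/135581 = 401358/135581 + 64637*√167/113560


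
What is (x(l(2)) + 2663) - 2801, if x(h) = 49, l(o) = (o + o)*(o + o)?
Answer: -89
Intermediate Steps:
l(o) = 4*o² (l(o) = (2*o)*(2*o) = 4*o²)
(x(l(2)) + 2663) - 2801 = (49 + 2663) - 2801 = 2712 - 2801 = -89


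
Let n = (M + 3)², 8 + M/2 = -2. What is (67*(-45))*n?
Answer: -871335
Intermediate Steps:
M = -20 (M = -16 + 2*(-2) = -16 - 4 = -20)
n = 289 (n = (-20 + 3)² = (-17)² = 289)
(67*(-45))*n = (67*(-45))*289 = -3015*289 = -871335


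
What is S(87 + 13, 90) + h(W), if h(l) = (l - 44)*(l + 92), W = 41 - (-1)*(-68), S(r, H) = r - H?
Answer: -4605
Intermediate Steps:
W = -27 (W = 41 - 1*68 = 41 - 68 = -27)
h(l) = (-44 + l)*(92 + l)
S(87 + 13, 90) + h(W) = ((87 + 13) - 1*90) + (-4048 + (-27)**2 + 48*(-27)) = (100 - 90) + (-4048 + 729 - 1296) = 10 - 4615 = -4605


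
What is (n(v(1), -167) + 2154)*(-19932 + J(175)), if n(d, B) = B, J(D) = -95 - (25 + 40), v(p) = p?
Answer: -39922804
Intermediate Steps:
J(D) = -160 (J(D) = -95 - 1*65 = -95 - 65 = -160)
(n(v(1), -167) + 2154)*(-19932 + J(175)) = (-167 + 2154)*(-19932 - 160) = 1987*(-20092) = -39922804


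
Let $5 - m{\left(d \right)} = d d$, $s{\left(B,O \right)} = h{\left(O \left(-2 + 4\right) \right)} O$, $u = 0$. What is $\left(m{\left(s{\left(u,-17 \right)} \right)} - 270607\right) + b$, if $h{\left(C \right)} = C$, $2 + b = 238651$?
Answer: $-366037$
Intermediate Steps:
$b = 238649$ ($b = -2 + 238651 = 238649$)
$s{\left(B,O \right)} = 2 O^{2}$ ($s{\left(B,O \right)} = O \left(-2 + 4\right) O = O 2 O = 2 O O = 2 O^{2}$)
$m{\left(d \right)} = 5 - d^{2}$ ($m{\left(d \right)} = 5 - d d = 5 - d^{2}$)
$\left(m{\left(s{\left(u,-17 \right)} \right)} - 270607\right) + b = \left(\left(5 - \left(2 \left(-17\right)^{2}\right)^{2}\right) - 270607\right) + 238649 = \left(\left(5 - \left(2 \cdot 289\right)^{2}\right) - 270607\right) + 238649 = \left(\left(5 - 578^{2}\right) - 270607\right) + 238649 = \left(\left(5 - 334084\right) - 270607\right) + 238649 = \left(-334079 - 270607\right) + 238649 = -604686 + 238649 = -366037$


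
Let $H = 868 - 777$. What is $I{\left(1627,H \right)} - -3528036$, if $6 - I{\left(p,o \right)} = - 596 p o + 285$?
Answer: $91769729$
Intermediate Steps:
$H = 91$
$I{\left(p,o \right)} = -279 + 596 o p$ ($I{\left(p,o \right)} = 6 - \left(- 596 p o + 285\right) = 6 - \left(- 596 o p + 285\right) = 6 - \left(285 - 596 o p\right) = 6 + \left(-285 + 596 o p\right) = -279 + 596 o p$)
$I{\left(1627,H \right)} - -3528036 = \left(-279 + 596 \cdot 91 \cdot 1627\right) - -3528036 = \left(-279 + 88241972\right) + 3528036 = 88241693 + 3528036 = 91769729$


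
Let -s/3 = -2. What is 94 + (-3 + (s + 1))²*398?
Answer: 6462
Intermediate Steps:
s = 6 (s = -3*(-2) = 6)
94 + (-3 + (s + 1))²*398 = 94 + (-3 + (6 + 1))²*398 = 94 + (-3 + 7)²*398 = 94 + 4²*398 = 94 + 16*398 = 94 + 6368 = 6462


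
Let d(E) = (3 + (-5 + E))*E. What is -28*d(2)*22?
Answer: 0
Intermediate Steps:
d(E) = E*(-2 + E) (d(E) = (-2 + E)*E = E*(-2 + E))
-28*d(2)*22 = -56*(-2 + 2)*22 = -56*0*22 = -28*0*22 = 0*22 = 0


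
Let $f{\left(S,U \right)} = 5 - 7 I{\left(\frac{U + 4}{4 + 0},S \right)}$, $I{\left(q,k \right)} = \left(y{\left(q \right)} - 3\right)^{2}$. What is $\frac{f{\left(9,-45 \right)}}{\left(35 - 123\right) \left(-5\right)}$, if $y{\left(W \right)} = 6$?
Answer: $- \frac{29}{220} \approx -0.13182$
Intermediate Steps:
$I{\left(q,k \right)} = 9$ ($I{\left(q,k \right)} = \left(6 - 3\right)^{2} = 3^{2} = 9$)
$f{\left(S,U \right)} = -58$ ($f{\left(S,U \right)} = 5 - 63 = -58$)
$\frac{f{\left(9,-45 \right)}}{\left(35 - 123\right) \left(-5\right)} = - \frac{58}{\left(35 - 123\right) \left(-5\right)} = - \frac{58}{\left(-88\right) \left(-5\right)} = - \frac{58}{440} = \left(-58\right) \frac{1}{440} = - \frac{29}{220}$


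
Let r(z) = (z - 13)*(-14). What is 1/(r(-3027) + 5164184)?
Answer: 1/5206744 ≈ 1.9206e-7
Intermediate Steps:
r(z) = 182 - 14*z (r(z) = (-13 + z)*(-14) = 182 - 14*z)
1/(r(-3027) + 5164184) = 1/((182 - 14*(-3027)) + 5164184) = 1/((182 + 42378) + 5164184) = 1/(42560 + 5164184) = 1/5206744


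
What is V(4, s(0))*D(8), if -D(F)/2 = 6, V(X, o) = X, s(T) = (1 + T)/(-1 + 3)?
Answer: -48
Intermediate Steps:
s(T) = 1/2 + T/2 (s(T) = (1 + T)/2 = (1 + T)*(1/2) = 1/2 + T/2)
D(F) = -12 (D(F) = -2*6 = -12)
V(4, s(0))*D(8) = 4*(-12) = -48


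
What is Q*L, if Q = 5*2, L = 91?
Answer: 910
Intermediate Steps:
Q = 10
Q*L = 10*91 = 910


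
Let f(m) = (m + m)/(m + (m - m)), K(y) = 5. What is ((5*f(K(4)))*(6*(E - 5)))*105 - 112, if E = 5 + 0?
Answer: -112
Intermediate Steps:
E = 5
f(m) = 2 (f(m) = (2*m)/(m + 0) = (2*m)/m = 2)
((5*f(K(4)))*(6*(E - 5)))*105 - 112 = ((5*2)*(6*(5 - 5)))*105 - 112 = (10*(6*0))*105 - 112 = (10*0)*105 - 112 = 0*105 - 112 = 0 - 112 = -112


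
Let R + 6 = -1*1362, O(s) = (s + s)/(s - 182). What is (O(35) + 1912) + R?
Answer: 11414/21 ≈ 543.52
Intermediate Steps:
O(s) = 2*s/(-182 + s) (O(s) = (2*s)/(-182 + s) = 2*s/(-182 + s))
R = -1368 (R = -6 - 1*1362 = -6 - 1362 = -1368)
(O(35) + 1912) + R = (2*35/(-182 + 35) + 1912) - 1368 = (2*35/(-147) + 1912) - 1368 = (2*35*(-1/147) + 1912) - 1368 = (-10/21 + 1912) - 1368 = 40142/21 - 1368 = 11414/21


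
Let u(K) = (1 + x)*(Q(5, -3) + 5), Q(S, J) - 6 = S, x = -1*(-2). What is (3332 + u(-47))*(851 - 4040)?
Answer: -10778820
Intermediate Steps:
x = 2
Q(S, J) = 6 + S
u(K) = 48 (u(K) = (1 + 2)*((6 + 5) + 5) = 3*(11 + 5) = 3*16 = 48)
(3332 + u(-47))*(851 - 4040) = (3332 + 48)*(851 - 4040) = 3380*(-3189) = -10778820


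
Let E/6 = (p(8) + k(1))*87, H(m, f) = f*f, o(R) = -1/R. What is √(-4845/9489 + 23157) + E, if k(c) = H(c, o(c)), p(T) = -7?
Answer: -3132 + 2*√57917674022/3163 ≈ -2979.8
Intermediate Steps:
H(m, f) = f²
k(c) = c⁻² (k(c) = (-1/c)² = c⁻²)
E = -3132 (E = 6*((-7 + 1⁻²)*87) = 6*((-7 + 1)*87) = 6*(-6*87) = 6*(-522) = -3132)
√(-4845/9489 + 23157) + E = √(-4845/9489 + 23157) - 3132 = √(-4845*1/9489 + 23157) - 3132 = √(-1615/3163 + 23157) - 3132 = √(73243976/3163) - 3132 = 2*√57917674022/3163 - 3132 = -3132 + 2*√57917674022/3163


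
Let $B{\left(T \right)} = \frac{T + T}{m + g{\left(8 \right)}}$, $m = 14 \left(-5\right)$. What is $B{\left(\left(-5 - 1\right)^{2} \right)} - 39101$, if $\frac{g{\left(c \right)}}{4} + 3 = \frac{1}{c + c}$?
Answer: $- \frac{4262105}{109} \approx -39102.0$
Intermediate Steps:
$g{\left(c \right)} = -12 + \frac{2}{c}$ ($g{\left(c \right)} = -12 + \frac{4}{c + c} = -12 + \frac{4}{2 c} = -12 + 4 \frac{1}{2 c} = -12 + \frac{2}{c}$)
$m = -70$
$B{\left(T \right)} = - \frac{8 T}{327}$ ($B{\left(T \right)} = \frac{T + T}{-70 - \left(12 - \frac{2}{8}\right)} = \frac{2 T}{-70 + \left(-12 + 2 \cdot \frac{1}{8}\right)} = \frac{2 T}{-70 + \left(-12 + \frac{1}{4}\right)} = \frac{2 T}{-70 - \frac{47}{4}} = \frac{2 T}{- \frac{327}{4}} = 2 T \left(- \frac{4}{327}\right) = - \frac{8 T}{327}$)
$B{\left(\left(-5 - 1\right)^{2} \right)} - 39101 = - \frac{8 \left(-5 - 1\right)^{2}}{327} - 39101 = - \frac{8 \left(-6\right)^{2}}{327} - 39101 = \left(- \frac{8}{327}\right) 36 - 39101 = - \frac{96}{109} - 39101 = - \frac{4262105}{109}$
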